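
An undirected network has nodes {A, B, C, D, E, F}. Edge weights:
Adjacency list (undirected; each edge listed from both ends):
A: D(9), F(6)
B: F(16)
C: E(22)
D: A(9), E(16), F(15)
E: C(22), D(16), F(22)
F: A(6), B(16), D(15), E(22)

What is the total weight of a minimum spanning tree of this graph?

Prim, starting at A.
Step 1: cheapest edge leaving the tree is A-F (6); add F.
Step 2: cheapest edge leaving the tree is A-D (9); add D.
Step 3: cheapest edge leaving the tree is B-F (16); add B.
Step 4: cheapest edge leaving the tree is D-E (16); add E.
Step 5: cheapest edge leaving the tree is C-E (22); add C.
MST edges: A-F, A-D, B-F, D-E, C-E; total weight 6+9+16+16+22 = 69.

69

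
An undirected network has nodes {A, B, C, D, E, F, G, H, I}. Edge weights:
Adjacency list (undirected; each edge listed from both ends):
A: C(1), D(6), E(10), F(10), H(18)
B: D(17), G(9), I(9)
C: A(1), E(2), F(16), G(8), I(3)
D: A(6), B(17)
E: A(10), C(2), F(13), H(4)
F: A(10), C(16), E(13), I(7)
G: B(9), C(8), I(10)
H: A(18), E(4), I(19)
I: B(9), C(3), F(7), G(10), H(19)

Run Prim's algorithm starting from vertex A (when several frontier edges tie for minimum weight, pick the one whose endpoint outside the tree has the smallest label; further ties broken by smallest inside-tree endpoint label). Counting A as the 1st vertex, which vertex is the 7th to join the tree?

Prim's algorithm from A:
Step 1: cheapest edge leaving the tree is A-C (1); add C.
Step 2: cheapest edge leaving the tree is C-E (2); add E.
Step 3: cheapest edge leaving the tree is C-I (3); add I.
Step 4: cheapest edge leaving the tree is E-H (4); add H.
Step 5: cheapest edge leaving the tree is A-D (6); add D.
Step 6: cheapest edge leaving the tree is F-I (7); add F.
Step 7: cheapest edge leaving the tree is C-G (8); add G.
Step 8: cheapest edge leaving the tree is B-G (9); add B.
Vertex order: A, C, E, I, H, D, F, G, B. The 7th vertex is F.

F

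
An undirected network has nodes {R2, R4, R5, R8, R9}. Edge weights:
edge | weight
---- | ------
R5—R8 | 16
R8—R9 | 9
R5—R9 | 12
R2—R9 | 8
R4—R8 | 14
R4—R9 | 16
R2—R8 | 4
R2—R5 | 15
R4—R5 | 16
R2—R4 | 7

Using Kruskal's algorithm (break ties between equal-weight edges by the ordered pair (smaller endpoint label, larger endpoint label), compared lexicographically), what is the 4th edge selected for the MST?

Sort edges by weight, then run Kruskal:
R2—R8 (4): add. Components now {R2,R8} {R9} {R5} {R4}
R2—R4 (7): add. Components now {R2,R4,R8} {R9} {R5}
R2—R9 (8): add. Components now {R2,R4,R8,R9} {R5}
R8—R9 (9): skip — R8 and R9 already connected.
R5—R9 (12): add. Components now {R2,R4,R5,R8,R9}
The 4th edge added is R5—R9.

R5-R9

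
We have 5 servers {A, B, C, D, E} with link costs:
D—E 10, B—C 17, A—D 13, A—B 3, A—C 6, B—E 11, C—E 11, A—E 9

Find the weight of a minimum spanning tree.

Kruskal: consider edges lightest-first.
A—B (3): add. Components now {A,B} {C} {D} {E}
A—C (6): add. Components now {A,B,C} {D} {E}
A—E (9): add. Components now {A,B,C,E} {D}
D—E (10): add. Components now {A,B,C,D,E}
MST edges: A—B, A—C, A—E, D—E; total weight 3+6+9+10 = 28.

28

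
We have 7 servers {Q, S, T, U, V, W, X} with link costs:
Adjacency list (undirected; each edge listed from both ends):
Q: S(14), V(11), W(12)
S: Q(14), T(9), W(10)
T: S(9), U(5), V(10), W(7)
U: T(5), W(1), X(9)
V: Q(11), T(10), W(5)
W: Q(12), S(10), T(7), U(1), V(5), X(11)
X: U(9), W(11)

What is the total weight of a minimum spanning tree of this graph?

Prim's algorithm from T:
Step 1: frontier [T U 5, T W 7, S T 9, T V 10] → take T U (5); add U.
Step 2: frontier [T W 7, S T 9, T V 10, U W 1, U X 9] → take U W (1); add W.
Step 3: frontier [S T 9, T V 10, U X 9, V W 5, S W 10, W X 11, Q W 12] → take V W (5); add V.
Step 4: frontier [S T 9, U X 9, Q V 11, S W 10, W X 11, Q W 12] → take S T (9); add S.
Step 5: frontier [Q S 14, U X 9, Q V 11, W X 11, Q W 12] → take U X (9); add X.
Step 6: frontier [Q S 14, Q V 11, Q W 12] → take Q V (11); add Q.
MST edges: T U, U W, V W, S T, U X, Q V; total weight 5+1+5+9+9+11 = 40.

40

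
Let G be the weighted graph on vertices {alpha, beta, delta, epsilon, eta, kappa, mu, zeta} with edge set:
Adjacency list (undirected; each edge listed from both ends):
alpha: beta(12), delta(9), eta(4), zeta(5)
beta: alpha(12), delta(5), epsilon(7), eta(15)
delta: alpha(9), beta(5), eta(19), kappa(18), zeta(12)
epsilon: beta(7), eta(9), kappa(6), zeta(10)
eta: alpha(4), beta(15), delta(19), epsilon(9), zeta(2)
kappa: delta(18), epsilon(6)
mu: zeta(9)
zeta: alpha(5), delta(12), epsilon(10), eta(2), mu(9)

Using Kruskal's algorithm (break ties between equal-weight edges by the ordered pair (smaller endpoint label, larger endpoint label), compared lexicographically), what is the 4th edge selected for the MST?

Sort edges by weight, then run Kruskal:
eta zeta (2): add — endpoints in different components.
alpha eta (4): add — endpoints in different components.
alpha zeta (5): skip — zeta and alpha already connected.
beta delta (5): add — endpoints in different components.
epsilon kappa (6): add — endpoints in different components.
beta epsilon (7): add — endpoints in different components.
alpha delta (9): add — endpoints in different components.
epsilon eta (9): skip — eta and epsilon already connected.
mu zeta (9): add — endpoints in different components.
The 4th edge added is epsilon kappa.

epsilon-kappa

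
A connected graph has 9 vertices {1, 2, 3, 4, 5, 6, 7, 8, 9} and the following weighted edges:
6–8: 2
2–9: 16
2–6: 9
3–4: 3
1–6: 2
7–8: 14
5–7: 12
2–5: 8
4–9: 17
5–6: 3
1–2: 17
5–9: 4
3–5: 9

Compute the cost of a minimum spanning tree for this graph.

Prim's algorithm from 7:
Step 1: frontier [5–7 12, 7–8 14] → take 5–7 (12); add 5.
Step 2: frontier [5–6 3, 5–9 4, 2–5 8, 3–5 9, 7–8 14] → take 5–6 (3); add 6.
Step 3: frontier [5–9 4, 2–5 8, 3–5 9, 1–6 2, 6–8 2, 2–6 9, 7–8 14] → take 1–6 (2); add 1.
Step 4: frontier [1–2 17, 5–9 4, 2–5 8, 3–5 9, 6–8 2, 2–6 9, 7–8 14] → take 6–8 (2); add 8.
Step 5: frontier [1–2 17, 5–9 4, 2–5 8, 3–5 9, 2–6 9] → take 5–9 (4); add 9.
Step 6: frontier [1–2 17, 2–5 8, 3–5 9, 2–6 9, 2–9 16, 4–9 17] → take 2–5 (8); add 2.
Step 7: frontier [3–5 9, 4–9 17] → take 3–5 (9); add 3.
Step 8: frontier [3–4 3, 4–9 17] → take 3–4 (3); add 4.
MST edges: 5–7, 5–6, 1–6, 6–8, 5–9, 2–5, 3–5, 3–4; total weight 12+3+2+2+4+8+9+3 = 43.

43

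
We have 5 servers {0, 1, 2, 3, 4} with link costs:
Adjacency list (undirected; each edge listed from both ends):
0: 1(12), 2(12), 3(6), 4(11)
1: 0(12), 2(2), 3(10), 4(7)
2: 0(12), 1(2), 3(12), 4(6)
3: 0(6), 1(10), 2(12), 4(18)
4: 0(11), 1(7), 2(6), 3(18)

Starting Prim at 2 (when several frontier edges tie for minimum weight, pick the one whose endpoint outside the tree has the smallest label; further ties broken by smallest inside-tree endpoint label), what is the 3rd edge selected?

Grow the tree from 2 using Prim:
Step 1: cheapest edge leaving the tree is 1–2 (2); add 1.
Step 2: cheapest edge leaving the tree is 2–4 (6); add 4.
Step 3: cheapest edge leaving the tree is 1–3 (10); add 3.
Step 4: cheapest edge leaving the tree is 0–3 (6); add 0.
The 3rd edge added is 1–3.

1-3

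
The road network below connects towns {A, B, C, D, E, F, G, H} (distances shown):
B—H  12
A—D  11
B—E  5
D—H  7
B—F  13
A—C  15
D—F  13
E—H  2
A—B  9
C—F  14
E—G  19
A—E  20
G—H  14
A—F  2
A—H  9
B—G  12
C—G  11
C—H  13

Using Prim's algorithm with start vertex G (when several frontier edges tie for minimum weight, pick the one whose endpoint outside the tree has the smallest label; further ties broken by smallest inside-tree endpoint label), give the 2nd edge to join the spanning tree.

B-G

Grow the tree from G using Prim:
Step 1: cheapest edge leaving the tree is C—G (11); add C.
Step 2: cheapest edge leaving the tree is B—G (12); add B.
Step 3: cheapest edge leaving the tree is B—E (5); add E.
Step 4: cheapest edge leaving the tree is E—H (2); add H.
Step 5: cheapest edge leaving the tree is D—H (7); add D.
Step 6: cheapest edge leaving the tree is A—B (9); add A.
Step 7: cheapest edge leaving the tree is A—F (2); add F.
The 2nd edge added is B—G.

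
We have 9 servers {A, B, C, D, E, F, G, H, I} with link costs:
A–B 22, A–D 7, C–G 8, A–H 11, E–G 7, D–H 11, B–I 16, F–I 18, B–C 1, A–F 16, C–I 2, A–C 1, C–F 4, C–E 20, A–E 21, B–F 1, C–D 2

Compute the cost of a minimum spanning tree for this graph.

33

Prim, starting at G.
Step 1: cheapest edge leaving the tree is E–G (7); add E.
Step 2: cheapest edge leaving the tree is C–G (8); add C.
Step 3: cheapest edge leaving the tree is A–C (1); add A.
Step 4: cheapest edge leaving the tree is B–C (1); add B.
Step 5: cheapest edge leaving the tree is B–F (1); add F.
Step 6: cheapest edge leaving the tree is C–D (2); add D.
Step 7: cheapest edge leaving the tree is C–I (2); add I.
Step 8: cheapest edge leaving the tree is A–H (11); add H.
MST edges: E–G, C–G, A–C, B–C, B–F, C–D, C–I, A–H; total weight 7+8+1+1+1+2+2+11 = 33.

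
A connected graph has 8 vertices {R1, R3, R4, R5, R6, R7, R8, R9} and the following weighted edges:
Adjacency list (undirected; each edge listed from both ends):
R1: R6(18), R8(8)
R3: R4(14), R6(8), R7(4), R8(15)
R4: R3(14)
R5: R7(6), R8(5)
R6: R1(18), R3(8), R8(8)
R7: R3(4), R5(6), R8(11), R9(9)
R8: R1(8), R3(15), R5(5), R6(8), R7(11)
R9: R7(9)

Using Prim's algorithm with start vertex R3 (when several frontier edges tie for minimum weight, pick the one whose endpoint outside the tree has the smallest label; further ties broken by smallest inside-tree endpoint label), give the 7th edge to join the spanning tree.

Prim, starting at R3.
Step 1: frontier [R3-R7 4, R3-R6 8, R3-R4 14, R3-R8 15] → take R3-R7 (4); add R7.
Step 2: frontier [R3-R6 8, R3-R4 14, R3-R8 15, R5-R7 6, R7-R9 9, R7-R8 11] → take R5-R7 (6); add R5.
Step 3: frontier [R3-R6 8, R3-R4 14, R3-R8 15, R5-R8 5, R7-R9 9, R7-R8 11] → take R5-R8 (5); add R8.
Step 4: frontier [R3-R6 8, R3-R4 14, R7-R9 9, R1-R8 8, R6-R8 8] → take R1-R8 (8); add R1.
Step 5: frontier [R1-R6 18, R3-R6 8, R3-R4 14, R7-R9 9, R6-R8 8] → take R3-R6 (8); add R6.
Step 6: frontier [R3-R4 14, R7-R9 9] → take R7-R9 (9); add R9.
Step 7: frontier [R3-R4 14] → take R3-R4 (14); add R4.
The 7th edge added is R3-R4.

R3-R4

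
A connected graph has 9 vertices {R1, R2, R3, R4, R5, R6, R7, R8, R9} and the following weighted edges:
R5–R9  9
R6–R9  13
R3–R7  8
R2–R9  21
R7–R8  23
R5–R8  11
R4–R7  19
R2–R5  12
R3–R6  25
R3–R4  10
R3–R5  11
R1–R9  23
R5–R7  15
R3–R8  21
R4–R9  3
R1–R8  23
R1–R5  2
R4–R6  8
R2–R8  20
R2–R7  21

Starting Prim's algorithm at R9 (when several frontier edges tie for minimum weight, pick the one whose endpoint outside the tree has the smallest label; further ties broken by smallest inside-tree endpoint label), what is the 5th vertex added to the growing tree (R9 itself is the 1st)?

R1

Prim's algorithm from R9:
Step 1: cheapest edge leaving the tree is R4–R9 (3); add R4.
Step 2: cheapest edge leaving the tree is R4–R6 (8); add R6.
Step 3: cheapest edge leaving the tree is R5–R9 (9); add R5.
Step 4: cheapest edge leaving the tree is R1–R5 (2); add R1.
Step 5: cheapest edge leaving the tree is R3–R4 (10); add R3.
Step 6: cheapest edge leaving the tree is R3–R7 (8); add R7.
Step 7: cheapest edge leaving the tree is R5–R8 (11); add R8.
Step 8: cheapest edge leaving the tree is R2–R5 (12); add R2.
Vertex order: R9, R4, R6, R5, R1, R3, R7, R8, R2. The 5th vertex is R1.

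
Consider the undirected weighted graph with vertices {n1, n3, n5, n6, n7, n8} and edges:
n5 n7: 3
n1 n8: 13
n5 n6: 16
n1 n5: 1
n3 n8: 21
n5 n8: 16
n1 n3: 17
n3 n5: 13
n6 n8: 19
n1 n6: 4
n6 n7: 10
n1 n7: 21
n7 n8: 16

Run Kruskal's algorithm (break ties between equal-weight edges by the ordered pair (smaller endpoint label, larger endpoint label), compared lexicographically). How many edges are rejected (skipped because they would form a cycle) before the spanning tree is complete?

1

Sort edges by weight, then run Kruskal:
n1 n5 (1): add. Components now {n1,n5} {n7} {n3} {n6} {n8}
n5 n7 (3): add. Components now {n1,n5,n7} {n3} {n6} {n8}
n1 n6 (4): add. Components now {n1,n5,n6,n7} {n3} {n8}
n6 n7 (10): skip — n7 and n6 already connected.
n1 n8 (13): add. Components now {n1,n5,n6,n7,n8} {n3}
n3 n5 (13): add. Components now {n1,n3,n5,n6,n7,n8}
Edges rejected before the tree was complete: 1.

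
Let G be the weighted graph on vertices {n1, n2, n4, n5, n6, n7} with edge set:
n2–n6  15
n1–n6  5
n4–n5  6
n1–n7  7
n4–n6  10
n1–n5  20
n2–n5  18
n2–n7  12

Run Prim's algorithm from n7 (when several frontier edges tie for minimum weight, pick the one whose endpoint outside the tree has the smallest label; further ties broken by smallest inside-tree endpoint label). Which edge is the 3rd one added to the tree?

n4-n6

Prim's algorithm from n7:
Step 1: frontier [n1–n7 7, n2–n7 12] → take n1–n7 (7); add n1.
Step 2: frontier [n1–n6 5, n1–n5 20, n2–n7 12] → take n1–n6 (5); add n6.
Step 3: frontier [n1–n5 20, n4–n6 10, n2–n6 15, n2–n7 12] → take n4–n6 (10); add n4.
Step 4: frontier [n1–n5 20, n4–n5 6, n2–n6 15, n2–n7 12] → take n4–n5 (6); add n5.
Step 5: frontier [n2–n5 18, n2–n6 15, n2–n7 12] → take n2–n7 (12); add n2.
The 3rd edge added is n4–n6.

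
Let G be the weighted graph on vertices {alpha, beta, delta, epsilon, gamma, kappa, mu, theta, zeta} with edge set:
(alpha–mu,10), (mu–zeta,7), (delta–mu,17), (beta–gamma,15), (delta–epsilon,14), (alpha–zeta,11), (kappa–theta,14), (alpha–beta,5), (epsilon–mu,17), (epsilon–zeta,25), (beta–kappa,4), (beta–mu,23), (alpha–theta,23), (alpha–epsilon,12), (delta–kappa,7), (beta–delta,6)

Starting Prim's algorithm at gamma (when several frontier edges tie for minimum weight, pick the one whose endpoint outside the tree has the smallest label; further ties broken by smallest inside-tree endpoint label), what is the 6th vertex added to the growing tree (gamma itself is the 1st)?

mu

Grow the tree from gamma using Prim:
Step 1: cheapest edge leaving the tree is beta–gamma (15); add beta.
Step 2: cheapest edge leaving the tree is beta–kappa (4); add kappa.
Step 3: cheapest edge leaving the tree is alpha–beta (5); add alpha.
Step 4: cheapest edge leaving the tree is beta–delta (6); add delta.
Step 5: cheapest edge leaving the tree is alpha–mu (10); add mu.
Step 6: cheapest edge leaving the tree is mu–zeta (7); add zeta.
Step 7: cheapest edge leaving the tree is alpha–epsilon (12); add epsilon.
Step 8: cheapest edge leaving the tree is kappa–theta (14); add theta.
Vertex order: gamma, beta, kappa, alpha, delta, mu, zeta, epsilon, theta. The 6th vertex is mu.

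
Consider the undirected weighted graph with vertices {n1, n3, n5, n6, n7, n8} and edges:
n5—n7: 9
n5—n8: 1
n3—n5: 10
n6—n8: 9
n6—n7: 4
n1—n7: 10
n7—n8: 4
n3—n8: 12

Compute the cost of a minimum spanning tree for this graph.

Prim's algorithm from n7:
Step 1: cheapest edge leaving the tree is n6—n7 (4); add n6.
Step 2: cheapest edge leaving the tree is n7—n8 (4); add n8.
Step 3: cheapest edge leaving the tree is n5—n8 (1); add n5.
Step 4: cheapest edge leaving the tree is n1—n7 (10); add n1.
Step 5: cheapest edge leaving the tree is n3—n5 (10); add n3.
MST edges: n6—n7, n7—n8, n5—n8, n1—n7, n3—n5; total weight 4+4+1+10+10 = 29.

29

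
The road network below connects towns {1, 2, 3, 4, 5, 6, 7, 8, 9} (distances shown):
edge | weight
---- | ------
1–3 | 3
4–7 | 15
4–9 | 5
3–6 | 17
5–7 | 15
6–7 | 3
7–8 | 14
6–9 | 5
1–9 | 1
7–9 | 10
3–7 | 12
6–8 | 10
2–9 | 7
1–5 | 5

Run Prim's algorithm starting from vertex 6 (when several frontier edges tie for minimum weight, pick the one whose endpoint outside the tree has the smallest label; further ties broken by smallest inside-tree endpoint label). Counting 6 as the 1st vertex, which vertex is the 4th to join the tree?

Prim's algorithm from 6:
Step 1: cheapest edge leaving the tree is 6–7 (3); add 7.
Step 2: cheapest edge leaving the tree is 6–9 (5); add 9.
Step 3: cheapest edge leaving the tree is 1–9 (1); add 1.
Step 4: cheapest edge leaving the tree is 1–3 (3); add 3.
Step 5: cheapest edge leaving the tree is 4–9 (5); add 4.
Step 6: cheapest edge leaving the tree is 1–5 (5); add 5.
Step 7: cheapest edge leaving the tree is 2–9 (7); add 2.
Step 8: cheapest edge leaving the tree is 6–8 (10); add 8.
Vertex order: 6, 7, 9, 1, 3, 4, 5, 2, 8. The 4th vertex is 1.

1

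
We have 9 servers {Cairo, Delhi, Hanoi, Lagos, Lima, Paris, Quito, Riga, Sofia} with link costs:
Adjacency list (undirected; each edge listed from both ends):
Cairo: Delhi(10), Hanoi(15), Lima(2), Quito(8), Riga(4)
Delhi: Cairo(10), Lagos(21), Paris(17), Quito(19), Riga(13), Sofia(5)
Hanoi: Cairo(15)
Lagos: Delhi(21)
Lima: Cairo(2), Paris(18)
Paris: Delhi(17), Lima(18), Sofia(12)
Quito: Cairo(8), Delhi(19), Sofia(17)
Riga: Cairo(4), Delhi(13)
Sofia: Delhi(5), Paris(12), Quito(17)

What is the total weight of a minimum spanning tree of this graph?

77

Prim's algorithm from Quito:
Step 1: frontier [Cairo Quito 8, Quito Sofia 17, Delhi Quito 19] → take Cairo Quito (8); add Cairo.
Step 2: frontier [Cairo Lima 2, Cairo Riga 4, Cairo Delhi 10, Cairo Hanoi 15, Quito Sofia 17, Delhi Quito 19] → take Cairo Lima (2); add Lima.
Step 3: frontier [Cairo Riga 4, Cairo Delhi 10, Cairo Hanoi 15, Lima Paris 18, Quito Sofia 17, Delhi Quito 19] → take Cairo Riga (4); add Riga.
Step 4: frontier [Cairo Delhi 10, Cairo Hanoi 15, Lima Paris 18, Quito Sofia 17, Delhi Quito 19, Delhi Riga 13] → take Cairo Delhi (10); add Delhi.
Step 5: frontier [Cairo Hanoi 15, Delhi Sofia 5, Delhi Paris 17, Delhi Lagos 21, Lima Paris 18, Quito Sofia 17] → take Delhi Sofia (5); add Sofia.
Step 6: frontier [Cairo Hanoi 15, Delhi Paris 17, Delhi Lagos 21, Lima Paris 18, Paris Sofia 12] → take Paris Sofia (12); add Paris.
Step 7: frontier [Cairo Hanoi 15, Delhi Lagos 21] → take Cairo Hanoi (15); add Hanoi.
Step 8: frontier [Delhi Lagos 21] → take Delhi Lagos (21); add Lagos.
MST edges: Cairo Quito, Cairo Lima, Cairo Riga, Cairo Delhi, Delhi Sofia, Paris Sofia, Cairo Hanoi, Delhi Lagos; total weight 8+2+4+10+5+12+15+21 = 77.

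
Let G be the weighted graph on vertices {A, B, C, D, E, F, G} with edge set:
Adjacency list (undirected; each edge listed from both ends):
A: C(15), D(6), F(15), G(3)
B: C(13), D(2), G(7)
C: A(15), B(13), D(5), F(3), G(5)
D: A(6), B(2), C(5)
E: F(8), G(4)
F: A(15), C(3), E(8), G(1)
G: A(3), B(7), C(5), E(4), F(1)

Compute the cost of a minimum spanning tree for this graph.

Kruskal: consider edges lightest-first.
F–G (1): add. Components now {A} {B} {C} {D} {E} {F,G}
B–D (2): add. Components now {A} {B,D} {C} {E} {F,G}
A–G (3): add. Components now {A,F,G} {B,D} {C} {E}
C–F (3): add. Components now {A,C,F,G} {B,D} {E}
E–G (4): add. Components now {A,C,E,F,G} {B,D}
C–D (5): add. Components now {A,B,C,D,E,F,G}
MST edges: F–G, B–D, A–G, C–F, E–G, C–D; total weight 1+2+3+3+4+5 = 18.

18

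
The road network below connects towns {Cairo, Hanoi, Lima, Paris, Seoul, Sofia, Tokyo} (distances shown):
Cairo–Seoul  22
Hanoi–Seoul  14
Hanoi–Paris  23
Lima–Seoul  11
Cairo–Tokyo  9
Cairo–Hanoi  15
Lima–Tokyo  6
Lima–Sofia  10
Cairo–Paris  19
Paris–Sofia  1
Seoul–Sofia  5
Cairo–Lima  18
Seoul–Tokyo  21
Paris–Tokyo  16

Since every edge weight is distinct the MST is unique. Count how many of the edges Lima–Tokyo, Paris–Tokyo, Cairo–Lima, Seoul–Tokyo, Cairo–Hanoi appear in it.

1

Sort edges by weight, then run Kruskal:
Paris–Sofia (1): add — endpoints in different components.
Seoul–Sofia (5): add — endpoints in different components.
Lima–Tokyo (6): add — endpoints in different components.
Cairo–Tokyo (9): add — endpoints in different components.
Lima–Sofia (10): add — endpoints in different components.
Lima–Seoul (11): skip — Seoul and Lima already connected.
Hanoi–Seoul (14): add — endpoints in different components.
MST edge set: {Paris–Sofia, Seoul–Sofia, Lima–Tokyo, Cairo–Tokyo, Lima–Sofia, Hanoi–Seoul}.
Of the listed edges, {Lima–Tokyo} are in the MST → 1.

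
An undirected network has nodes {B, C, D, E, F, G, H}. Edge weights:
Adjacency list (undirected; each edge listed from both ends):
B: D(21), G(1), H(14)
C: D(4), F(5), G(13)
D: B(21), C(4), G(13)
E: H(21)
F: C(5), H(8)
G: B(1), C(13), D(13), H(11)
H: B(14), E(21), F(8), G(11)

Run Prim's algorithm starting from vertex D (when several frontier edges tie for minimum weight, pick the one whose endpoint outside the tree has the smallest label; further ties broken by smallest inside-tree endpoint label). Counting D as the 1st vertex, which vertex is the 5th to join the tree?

Prim's algorithm from D:
Step 1: frontier [C–D 4, D–G 13, B–D 21] → take C–D (4); add C.
Step 2: frontier [C–F 5, C–G 13, D–G 13, B–D 21] → take C–F (5); add F.
Step 3: frontier [C–G 13, D–G 13, B–D 21, F–H 8] → take F–H (8); add H.
Step 4: frontier [C–G 13, D–G 13, B–D 21, G–H 11, B–H 14, E–H 21] → take G–H (11); add G.
Step 5: frontier [B–D 21, B–G 1, B–H 14, E–H 21] → take B–G (1); add B.
Step 6: frontier [E–H 21] → take E–H (21); add E.
Vertex order: D, C, F, H, G, B, E. The 5th vertex is G.

G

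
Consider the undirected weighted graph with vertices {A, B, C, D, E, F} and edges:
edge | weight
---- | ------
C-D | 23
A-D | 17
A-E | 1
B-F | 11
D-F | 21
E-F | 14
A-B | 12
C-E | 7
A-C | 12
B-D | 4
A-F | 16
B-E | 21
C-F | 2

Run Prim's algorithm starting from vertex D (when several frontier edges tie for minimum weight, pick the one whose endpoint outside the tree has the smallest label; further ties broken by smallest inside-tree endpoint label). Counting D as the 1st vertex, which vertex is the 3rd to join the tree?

F

Prim's algorithm from D:
Step 1: cheapest edge leaving the tree is B-D (4); add B.
Step 2: cheapest edge leaving the tree is B-F (11); add F.
Step 3: cheapest edge leaving the tree is C-F (2); add C.
Step 4: cheapest edge leaving the tree is C-E (7); add E.
Step 5: cheapest edge leaving the tree is A-E (1); add A.
Vertex order: D, B, F, C, E, A. The 3rd vertex is F.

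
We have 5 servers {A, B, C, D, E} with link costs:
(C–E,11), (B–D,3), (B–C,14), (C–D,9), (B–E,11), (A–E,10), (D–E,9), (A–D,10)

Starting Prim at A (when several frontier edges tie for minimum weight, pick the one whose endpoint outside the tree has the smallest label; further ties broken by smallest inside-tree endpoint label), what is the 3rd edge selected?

Prim, starting at A.
Step 1: frontier [A–D 10, A–E 10] → take A–D (10); add D.
Step 2: frontier [A–E 10, B–D 3, C–D 9, D–E 9] → take B–D (3); add B.
Step 3: frontier [A–E 10, B–E 11, B–C 14, C–D 9, D–E 9] → take C–D (9); add C.
Step 4: frontier [A–E 10, B–E 11, C–E 11, D–E 9] → take D–E (9); add E.
The 3rd edge added is C–D.

C-D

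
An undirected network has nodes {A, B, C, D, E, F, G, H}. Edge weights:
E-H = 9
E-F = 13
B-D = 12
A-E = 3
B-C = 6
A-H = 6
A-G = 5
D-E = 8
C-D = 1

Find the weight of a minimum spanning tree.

42

Kruskal: consider edges lightest-first.
C-D (1): add — endpoints in different components.
A-E (3): add — endpoints in different components.
A-G (5): add — endpoints in different components.
A-H (6): add — endpoints in different components.
B-C (6): add — endpoints in different components.
D-E (8): add — endpoints in different components.
E-H (9): skip — E and H already connected.
B-D (12): skip — B and D already connected.
E-F (13): add — endpoints in different components.
MST edges: C-D, A-E, A-G, A-H, B-C, D-E, E-F; total weight 1+3+5+6+6+8+13 = 42.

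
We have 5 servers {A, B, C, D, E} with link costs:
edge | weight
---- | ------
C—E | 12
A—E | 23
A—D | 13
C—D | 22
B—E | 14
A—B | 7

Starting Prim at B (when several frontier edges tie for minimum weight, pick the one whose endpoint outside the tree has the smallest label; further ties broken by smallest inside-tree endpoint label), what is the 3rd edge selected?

Prim's algorithm from B:
Step 1: cheapest edge leaving the tree is A—B (7); add A.
Step 2: cheapest edge leaving the tree is A—D (13); add D.
Step 3: cheapest edge leaving the tree is B—E (14); add E.
Step 4: cheapest edge leaving the tree is C—E (12); add C.
The 3rd edge added is B—E.

B-E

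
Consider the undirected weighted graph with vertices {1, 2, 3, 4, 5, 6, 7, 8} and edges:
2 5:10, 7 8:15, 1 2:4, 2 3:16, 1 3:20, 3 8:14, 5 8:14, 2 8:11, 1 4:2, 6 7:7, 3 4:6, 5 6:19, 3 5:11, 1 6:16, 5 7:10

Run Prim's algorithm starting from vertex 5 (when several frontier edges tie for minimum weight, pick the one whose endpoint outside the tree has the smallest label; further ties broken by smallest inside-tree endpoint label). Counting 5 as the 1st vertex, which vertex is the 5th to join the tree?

Prim, starting at 5.
Step 1: cheapest edge leaving the tree is 2 5 (10); add 2.
Step 2: cheapest edge leaving the tree is 1 2 (4); add 1.
Step 3: cheapest edge leaving the tree is 1 4 (2); add 4.
Step 4: cheapest edge leaving the tree is 3 4 (6); add 3.
Step 5: cheapest edge leaving the tree is 5 7 (10); add 7.
Step 6: cheapest edge leaving the tree is 6 7 (7); add 6.
Step 7: cheapest edge leaving the tree is 2 8 (11); add 8.
Vertex order: 5, 2, 1, 4, 3, 7, 6, 8. The 5th vertex is 3.

3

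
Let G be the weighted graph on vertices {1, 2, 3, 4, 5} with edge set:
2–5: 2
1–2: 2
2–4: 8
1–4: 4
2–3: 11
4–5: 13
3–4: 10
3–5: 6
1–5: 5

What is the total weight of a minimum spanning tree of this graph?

14

Grow the tree from 2 using Prim:
Step 1: frontier [1–2 2, 2–5 2, 2–4 8, 2–3 11] → take 1–2 (2); add 1.
Step 2: frontier [1–4 4, 1–5 5, 2–5 2, 2–4 8, 2–3 11] → take 2–5 (2); add 5.
Step 3: frontier [1–4 4, 2–4 8, 2–3 11, 3–5 6, 4–5 13] → take 1–4 (4); add 4.
Step 4: frontier [2–3 11, 3–4 10, 3–5 6] → take 3–5 (6); add 3.
MST edges: 1–2, 2–5, 1–4, 3–5; total weight 2+2+4+6 = 14.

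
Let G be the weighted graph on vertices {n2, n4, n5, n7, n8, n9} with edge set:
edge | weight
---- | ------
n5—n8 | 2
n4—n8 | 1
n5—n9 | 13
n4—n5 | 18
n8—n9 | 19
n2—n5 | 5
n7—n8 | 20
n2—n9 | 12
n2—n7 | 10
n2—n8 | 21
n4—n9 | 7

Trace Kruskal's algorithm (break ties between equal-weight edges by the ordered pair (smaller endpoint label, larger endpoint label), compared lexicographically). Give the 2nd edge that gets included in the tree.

n5-n8

Kruskal's algorithm — process edges by increasing weight (ties by edge label):
n4—n8 (1): add — endpoints in different components.
n5—n8 (2): add — endpoints in different components.
n2—n5 (5): add — endpoints in different components.
n4—n9 (7): add — endpoints in different components.
n2—n7 (10): add — endpoints in different components.
The 2nd edge added is n5—n8.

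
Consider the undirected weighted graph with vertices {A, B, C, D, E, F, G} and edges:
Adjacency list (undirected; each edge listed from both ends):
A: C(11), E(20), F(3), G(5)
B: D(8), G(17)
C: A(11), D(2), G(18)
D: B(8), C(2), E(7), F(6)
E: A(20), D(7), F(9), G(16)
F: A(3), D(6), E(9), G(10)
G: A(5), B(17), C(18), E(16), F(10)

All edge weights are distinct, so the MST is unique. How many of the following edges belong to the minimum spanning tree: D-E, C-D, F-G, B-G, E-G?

Kruskal's algorithm — process edges by increasing weight (ties by edge label):
C-D (2): add — endpoints in different components.
A-F (3): add — endpoints in different components.
A-G (5): add — endpoints in different components.
D-F (6): add — endpoints in different components.
D-E (7): add — endpoints in different components.
B-D (8): add — endpoints in different components.
MST edge set: {C-D, A-F, A-G, D-F, D-E, B-D}.
Of the listed edges, {D-E, C-D} are in the MST → 2.

2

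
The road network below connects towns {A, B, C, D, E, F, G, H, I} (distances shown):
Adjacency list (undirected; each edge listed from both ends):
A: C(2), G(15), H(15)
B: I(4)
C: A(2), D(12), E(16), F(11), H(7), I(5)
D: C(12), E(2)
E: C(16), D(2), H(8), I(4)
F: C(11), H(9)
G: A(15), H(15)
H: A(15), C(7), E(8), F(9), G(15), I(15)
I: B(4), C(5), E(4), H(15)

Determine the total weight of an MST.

48

Grow the tree from E using Prim:
Step 1: cheapest edge leaving the tree is D E (2); add D.
Step 2: cheapest edge leaving the tree is E I (4); add I.
Step 3: cheapest edge leaving the tree is B I (4); add B.
Step 4: cheapest edge leaving the tree is C I (5); add C.
Step 5: cheapest edge leaving the tree is A C (2); add A.
Step 6: cheapest edge leaving the tree is C H (7); add H.
Step 7: cheapest edge leaving the tree is F H (9); add F.
Step 8: cheapest edge leaving the tree is A G (15); add G.
MST edges: D E, E I, B I, C I, A C, C H, F H, A G; total weight 2+4+4+5+2+7+9+15 = 48.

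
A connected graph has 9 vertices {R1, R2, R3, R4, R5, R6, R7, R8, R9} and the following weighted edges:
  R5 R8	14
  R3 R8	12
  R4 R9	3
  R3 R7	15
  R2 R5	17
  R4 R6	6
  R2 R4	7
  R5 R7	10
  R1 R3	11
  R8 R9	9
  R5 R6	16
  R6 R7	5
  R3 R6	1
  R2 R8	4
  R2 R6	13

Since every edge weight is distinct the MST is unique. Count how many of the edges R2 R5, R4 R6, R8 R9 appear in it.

1

Kruskal: consider edges lightest-first.
R3 R6 (1): add — endpoints in different components.
R4 R9 (3): add — endpoints in different components.
R2 R8 (4): add — endpoints in different components.
R6 R7 (5): add — endpoints in different components.
R4 R6 (6): add — endpoints in different components.
R2 R4 (7): add — endpoints in different components.
R8 R9 (9): skip — R9 and R8 already connected.
R5 R7 (10): add — endpoints in different components.
R1 R3 (11): add — endpoints in different components.
MST edge set: {R3 R6, R4 R9, R2 R8, R6 R7, R4 R6, R2 R4, R5 R7, R1 R3}.
Of the listed edges, {R4 R6} are in the MST → 1.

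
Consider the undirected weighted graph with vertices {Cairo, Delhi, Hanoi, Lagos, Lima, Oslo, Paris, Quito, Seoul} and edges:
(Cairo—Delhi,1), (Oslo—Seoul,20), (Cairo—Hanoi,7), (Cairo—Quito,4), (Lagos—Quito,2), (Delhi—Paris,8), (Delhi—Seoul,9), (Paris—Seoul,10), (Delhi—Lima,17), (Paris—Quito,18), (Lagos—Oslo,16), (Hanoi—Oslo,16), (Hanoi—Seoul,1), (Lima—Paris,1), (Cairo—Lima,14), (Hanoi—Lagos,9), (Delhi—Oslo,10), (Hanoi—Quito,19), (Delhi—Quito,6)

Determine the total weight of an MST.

34

Kruskal: consider edges lightest-first.
Cairo—Delhi (1): add — endpoints in different components.
Hanoi—Seoul (1): add — endpoints in different components.
Lima—Paris (1): add — endpoints in different components.
Lagos—Quito (2): add — endpoints in different components.
Cairo—Quito (4): add — endpoints in different components.
Delhi—Quito (6): skip — Quito and Delhi already connected.
Cairo—Hanoi (7): add — endpoints in different components.
Delhi—Paris (8): add — endpoints in different components.
Delhi—Seoul (9): skip — Seoul and Delhi already connected.
Hanoi—Lagos (9): skip — Lagos and Hanoi already connected.
Delhi—Oslo (10): add — endpoints in different components.
MST edges: Cairo—Delhi, Hanoi—Seoul, Lima—Paris, Lagos—Quito, Cairo—Quito, Cairo—Hanoi, Delhi—Paris, Delhi—Oslo; total weight 1+1+1+2+4+7+8+10 = 34.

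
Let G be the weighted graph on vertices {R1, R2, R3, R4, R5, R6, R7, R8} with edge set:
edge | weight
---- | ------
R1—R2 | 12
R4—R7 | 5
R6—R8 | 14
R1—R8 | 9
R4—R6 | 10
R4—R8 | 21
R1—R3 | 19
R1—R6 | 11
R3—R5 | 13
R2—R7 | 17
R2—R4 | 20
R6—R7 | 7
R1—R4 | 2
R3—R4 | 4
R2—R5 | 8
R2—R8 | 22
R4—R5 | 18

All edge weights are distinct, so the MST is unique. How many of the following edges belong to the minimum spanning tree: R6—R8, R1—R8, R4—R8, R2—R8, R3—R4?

2

Sort edges by weight, then run Kruskal:
R1—R4 (2): add — endpoints in different components.
R3—R4 (4): add — endpoints in different components.
R4—R7 (5): add — endpoints in different components.
R6—R7 (7): add — endpoints in different components.
R2—R5 (8): add — endpoints in different components.
R1—R8 (9): add — endpoints in different components.
R4—R6 (10): skip — R6 and R4 already connected.
R1—R6 (11): skip — R6 and R1 already connected.
R1—R2 (12): add — endpoints in different components.
MST edge set: {R1—R4, R3—R4, R4—R7, R6—R7, R2—R5, R1—R8, R1—R2}.
Of the listed edges, {R1—R8, R3—R4} are in the MST → 2.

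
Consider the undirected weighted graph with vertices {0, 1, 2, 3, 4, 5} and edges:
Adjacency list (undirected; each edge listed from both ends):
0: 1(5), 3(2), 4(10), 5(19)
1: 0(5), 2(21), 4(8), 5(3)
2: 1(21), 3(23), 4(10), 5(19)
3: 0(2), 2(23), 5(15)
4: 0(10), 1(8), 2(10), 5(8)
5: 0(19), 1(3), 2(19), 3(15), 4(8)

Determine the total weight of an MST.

Kruskal: consider edges lightest-first.
0-3 (2): add. Components now {0,3} {1} {2} {4} {5}
1-5 (3): add. Components now {0,3} {1,5} {2} {4}
0-1 (5): add. Components now {0,1,3,5} {2} {4}
1-4 (8): add. Components now {0,1,3,4,5} {2}
4-5 (8): skip — 4 and 5 already connected.
0-4 (10): skip — 0 and 4 already connected.
2-4 (10): add. Components now {0,1,2,3,4,5}
MST edges: 0-3, 1-5, 0-1, 1-4, 2-4; total weight 2+3+5+8+10 = 28.

28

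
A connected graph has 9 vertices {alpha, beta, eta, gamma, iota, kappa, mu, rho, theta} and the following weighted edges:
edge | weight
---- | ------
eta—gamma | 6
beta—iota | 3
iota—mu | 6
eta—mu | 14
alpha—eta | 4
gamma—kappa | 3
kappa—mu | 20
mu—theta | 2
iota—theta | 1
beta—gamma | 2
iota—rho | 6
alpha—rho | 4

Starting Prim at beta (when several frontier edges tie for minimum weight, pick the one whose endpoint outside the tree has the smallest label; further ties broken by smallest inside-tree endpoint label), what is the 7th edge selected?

alpha-eta

Prim's algorithm from beta:
Step 1: frontier [beta—gamma 2, beta—iota 3] → take beta—gamma (2); add gamma.
Step 2: frontier [beta—iota 3, gamma—kappa 3, eta—gamma 6] → take beta—iota (3); add iota.
Step 3: frontier [gamma—kappa 3, eta—gamma 6, iota—theta 1, iota—mu 6, iota—rho 6] → take iota—theta (1); add theta.
Step 4: frontier [gamma—kappa 3, eta—gamma 6, iota—mu 6, iota—rho 6, mu—theta 2] → take mu—theta (2); add mu.
Step 5: frontier [gamma—kappa 3, eta—gamma 6, iota—rho 6, eta—mu 14, kappa—mu 20] → take gamma—kappa (3); add kappa.
Step 6: frontier [eta—gamma 6, iota—rho 6, eta—mu 14] → take eta—gamma (6); add eta.
Step 7: frontier [alpha—eta 4, iota—rho 6] → take alpha—eta (4); add alpha.
Step 8: frontier [alpha—rho 4, iota—rho 6] → take alpha—rho (4); add rho.
The 7th edge added is alpha—eta.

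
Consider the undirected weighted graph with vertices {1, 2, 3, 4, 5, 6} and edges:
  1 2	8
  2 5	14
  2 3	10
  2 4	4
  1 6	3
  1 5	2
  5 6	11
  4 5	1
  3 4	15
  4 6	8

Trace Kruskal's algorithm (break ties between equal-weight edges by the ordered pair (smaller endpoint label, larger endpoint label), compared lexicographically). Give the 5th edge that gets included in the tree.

2-3

Sort edges by weight, then run Kruskal:
4 5 (1): add. Components now {1} {2} {3} {4,5} {6}
1 5 (2): add. Components now {1,4,5} {2} {3} {6}
1 6 (3): add. Components now {1,4,5,6} {2} {3}
2 4 (4): add. Components now {1,2,4,5,6} {3}
1 2 (8): skip — 1 and 2 already connected.
4 6 (8): skip — 4 and 6 already connected.
2 3 (10): add. Components now {1,2,3,4,5,6}
The 5th edge added is 2 3.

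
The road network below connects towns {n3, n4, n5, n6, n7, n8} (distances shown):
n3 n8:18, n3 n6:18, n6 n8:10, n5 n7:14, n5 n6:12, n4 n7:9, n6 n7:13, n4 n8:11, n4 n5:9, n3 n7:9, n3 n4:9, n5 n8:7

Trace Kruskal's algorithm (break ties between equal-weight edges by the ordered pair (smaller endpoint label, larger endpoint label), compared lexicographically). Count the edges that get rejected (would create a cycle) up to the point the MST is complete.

1

Kruskal: consider edges lightest-first.
n5 n8 (7): add. Components now {n7} {n5,n8} {n6} {n3} {n4}
n3 n4 (9): add. Components now {n7} {n5,n8} {n6} {n3,n4}
n3 n7 (9): add. Components now {n3,n4,n7} {n5,n8} {n6}
n4 n5 (9): add. Components now {n3,n4,n5,n7,n8} {n6}
n4 n7 (9): skip — n7 and n4 already connected.
n6 n8 (10): add. Components now {n3,n4,n5,n6,n7,n8}
Edges rejected before the tree was complete: 1.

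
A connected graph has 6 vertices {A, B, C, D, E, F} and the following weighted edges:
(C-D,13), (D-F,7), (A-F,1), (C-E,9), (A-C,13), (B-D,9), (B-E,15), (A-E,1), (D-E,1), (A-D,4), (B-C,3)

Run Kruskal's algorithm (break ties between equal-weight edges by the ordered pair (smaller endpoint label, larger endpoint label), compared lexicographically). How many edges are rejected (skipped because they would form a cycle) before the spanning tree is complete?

Kruskal's algorithm — process edges by increasing weight (ties by edge label):
A-E (1): add — endpoints in different components.
A-F (1): add — endpoints in different components.
D-E (1): add — endpoints in different components.
B-C (3): add — endpoints in different components.
A-D (4): skip — A and D already connected.
D-F (7): skip — D and F already connected.
B-D (9): add — endpoints in different components.
Edges rejected before the tree was complete: 2.

2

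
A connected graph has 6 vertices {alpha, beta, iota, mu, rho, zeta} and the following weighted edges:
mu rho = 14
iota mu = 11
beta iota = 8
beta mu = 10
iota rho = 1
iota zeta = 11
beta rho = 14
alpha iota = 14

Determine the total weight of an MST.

44

Sort edges by weight, then run Kruskal:
iota rho (1): add. Components now {mu} {zeta} {iota,rho} {alpha} {beta}
beta iota (8): add. Components now {mu} {zeta} {beta,iota,rho} {alpha}
beta mu (10): add. Components now {beta,iota,mu,rho} {zeta} {alpha}
iota mu (11): skip — mu and iota already connected.
iota zeta (11): add. Components now {beta,iota,mu,rho,zeta} {alpha}
alpha iota (14): add. Components now {alpha,beta,iota,mu,rho,zeta}
MST edges: iota rho, beta iota, beta mu, iota zeta, alpha iota; total weight 1+8+10+11+14 = 44.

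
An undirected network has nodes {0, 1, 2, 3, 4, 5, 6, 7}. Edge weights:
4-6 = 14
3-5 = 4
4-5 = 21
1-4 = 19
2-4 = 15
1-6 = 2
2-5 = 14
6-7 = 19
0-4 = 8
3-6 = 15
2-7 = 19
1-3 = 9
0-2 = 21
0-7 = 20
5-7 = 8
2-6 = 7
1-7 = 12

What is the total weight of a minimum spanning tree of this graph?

Sort edges by weight, then run Kruskal:
1-6 (2): add — endpoints in different components.
3-5 (4): add — endpoints in different components.
2-6 (7): add — endpoints in different components.
0-4 (8): add — endpoints in different components.
5-7 (8): add — endpoints in different components.
1-3 (9): add — endpoints in different components.
1-7 (12): skip — 1 and 7 already connected.
2-5 (14): skip — 2 and 5 already connected.
4-6 (14): add — endpoints in different components.
MST edges: 1-6, 3-5, 2-6, 0-4, 5-7, 1-3, 4-6; total weight 2+4+7+8+8+9+14 = 52.

52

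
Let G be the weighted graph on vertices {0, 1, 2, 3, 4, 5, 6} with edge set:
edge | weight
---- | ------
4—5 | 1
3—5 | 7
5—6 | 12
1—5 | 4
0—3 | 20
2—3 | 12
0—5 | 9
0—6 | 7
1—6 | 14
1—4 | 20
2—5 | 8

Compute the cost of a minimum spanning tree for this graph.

36

Kruskal's algorithm — process edges by increasing weight (ties by edge label):
4—5 (1): add. Components now {0} {1} {2} {3} {4,5} {6}
1—5 (4): add. Components now {0} {1,4,5} {2} {3} {6}
0—6 (7): add. Components now {0,6} {1,4,5} {2} {3}
3—5 (7): add. Components now {0,6} {1,3,4,5} {2}
2—5 (8): add. Components now {0,6} {1,2,3,4,5}
0—5 (9): add. Components now {0,1,2,3,4,5,6}
MST edges: 4—5, 1—5, 0—6, 3—5, 2—5, 0—5; total weight 1+4+7+7+8+9 = 36.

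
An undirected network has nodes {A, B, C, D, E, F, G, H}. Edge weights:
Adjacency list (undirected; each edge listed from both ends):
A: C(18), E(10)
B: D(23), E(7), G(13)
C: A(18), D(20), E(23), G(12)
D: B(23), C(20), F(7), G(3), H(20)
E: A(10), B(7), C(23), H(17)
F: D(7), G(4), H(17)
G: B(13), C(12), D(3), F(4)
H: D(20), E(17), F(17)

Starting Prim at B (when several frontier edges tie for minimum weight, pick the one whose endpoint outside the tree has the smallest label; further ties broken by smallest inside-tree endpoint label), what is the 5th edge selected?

F-G

Prim's algorithm from B:
Step 1: frontier [B–E 7, B–G 13, B–D 23] → take B–E (7); add E.
Step 2: frontier [B–G 13, B–D 23, A–E 10, E–H 17, C–E 23] → take A–E (10); add A.
Step 3: frontier [A–C 18, B–G 13, B–D 23, E–H 17, C–E 23] → take B–G (13); add G.
Step 4: frontier [A–C 18, B–D 23, E–H 17, C–E 23, D–G 3, F–G 4, C–G 12] → take D–G (3); add D.
Step 5: frontier [A–C 18, D–F 7, C–D 20, D–H 20, E–H 17, C–E 23, F–G 4, C–G 12] → take F–G (4); add F.
Step 6: frontier [A–C 18, C–D 20, D–H 20, E–H 17, C–E 23, F–H 17, C–G 12] → take C–G (12); add C.
Step 7: frontier [D–H 20, E–H 17, F–H 17] → take E–H (17); add H.
The 5th edge added is F–G.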